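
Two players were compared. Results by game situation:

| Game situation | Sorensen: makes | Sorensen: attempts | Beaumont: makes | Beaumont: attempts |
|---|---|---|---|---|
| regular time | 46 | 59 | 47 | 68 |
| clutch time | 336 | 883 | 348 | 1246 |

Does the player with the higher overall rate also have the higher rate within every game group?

Regular time: Sorensen 46/59 = 78.0%, Beaumont 47/68 = 69.1% → Sorensen
Clutch time: Sorensen 336/883 = 38.1%, Beaumont 348/1246 = 27.9% → Sorensen
Overall: Sorensen 382/942 = 40.6%, Beaumont 395/1314 = 30.1% → Sorensen
Sorensen wins overall and in every game group — no reversal.

Yes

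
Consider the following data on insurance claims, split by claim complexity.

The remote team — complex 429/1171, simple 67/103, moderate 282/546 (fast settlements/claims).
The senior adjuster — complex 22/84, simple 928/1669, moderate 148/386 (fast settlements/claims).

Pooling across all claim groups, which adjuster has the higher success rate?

the senior adjuster

Complex: the remote team 429/1171 = 36.6%, the senior adjuster 22/84 = 26.2% → the remote team
Simple: the remote team 67/103 = 65.0%, the senior adjuster 928/1669 = 55.6% → the remote team
Moderate: the remote team 282/546 = 51.6%, the senior adjuster 148/386 = 38.3% → the remote team
Overall: the remote team 778/1820 = 42.7%, the senior adjuster 1098/2139 = 51.3% → the senior adjuster
(The remote team wins every claim group but the senior adjuster wins overall — the remote team's claims skew toward the low-rate complex group.)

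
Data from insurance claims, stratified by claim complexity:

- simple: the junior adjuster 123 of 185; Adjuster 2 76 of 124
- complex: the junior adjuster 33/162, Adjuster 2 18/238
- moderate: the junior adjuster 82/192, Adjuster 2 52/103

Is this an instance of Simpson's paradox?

Simple: the junior adjuster 123/185 = 66.5%, Adjuster 2 76/124 = 61.3% → the junior adjuster
Complex: the junior adjuster 33/162 = 20.4%, Adjuster 2 18/238 = 7.6% → the junior adjuster
Moderate: the junior adjuster 82/192 = 42.7%, Adjuster 2 52/103 = 50.5% → Adjuster 2
Overall: the junior adjuster 238/539 = 44.2%, Adjuster 2 146/465 = 31.4% → the junior adjuster
Neither sweeps: the junior adjuster wins 2 of 3 groups, Adjuster 2 wins 1. The junior adjuster wins overall but not every group — no Simpson reversal.

No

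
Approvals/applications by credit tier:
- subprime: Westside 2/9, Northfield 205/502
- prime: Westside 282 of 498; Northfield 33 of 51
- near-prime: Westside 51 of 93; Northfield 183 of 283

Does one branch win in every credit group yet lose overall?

Subprime: Westside 2/9 = 22.2%, Northfield 205/502 = 40.8% → Northfield
Prime: Westside 282/498 = 56.6%, Northfield 33/51 = 64.7% → Northfield
Near-prime: Westside 51/93 = 54.8%, Northfield 183/283 = 64.7% → Northfield
Overall: Westside 335/600 = 55.8%, Northfield 421/836 = 50.4% → Westside
Northfield wins each credit group but Westside wins overall — the comparison reverses. Northfield's applications skew toward subprime, which has a lower base rate.

Yes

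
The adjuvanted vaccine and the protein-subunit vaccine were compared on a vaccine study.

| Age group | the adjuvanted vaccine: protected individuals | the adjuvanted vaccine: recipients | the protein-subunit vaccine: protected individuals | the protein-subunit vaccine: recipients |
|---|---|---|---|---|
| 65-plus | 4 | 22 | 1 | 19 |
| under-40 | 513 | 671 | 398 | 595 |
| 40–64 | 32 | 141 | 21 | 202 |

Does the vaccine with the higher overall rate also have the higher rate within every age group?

65-plus: the adjuvanted vaccine 4/22 = 18.2%, the protein-subunit vaccine 1/19 = 5.3% → the adjuvanted vaccine
Under-40: the adjuvanted vaccine 513/671 = 76.5%, the protein-subunit vaccine 398/595 = 66.9% → the adjuvanted vaccine
40–64: the adjuvanted vaccine 32/141 = 22.7%, the protein-subunit vaccine 21/202 = 10.4% → the adjuvanted vaccine
Overall: the adjuvanted vaccine 549/834 = 65.8%, the protein-subunit vaccine 420/816 = 51.5% → the adjuvanted vaccine
The adjuvanted vaccine wins overall and in every age group — no reversal.

Yes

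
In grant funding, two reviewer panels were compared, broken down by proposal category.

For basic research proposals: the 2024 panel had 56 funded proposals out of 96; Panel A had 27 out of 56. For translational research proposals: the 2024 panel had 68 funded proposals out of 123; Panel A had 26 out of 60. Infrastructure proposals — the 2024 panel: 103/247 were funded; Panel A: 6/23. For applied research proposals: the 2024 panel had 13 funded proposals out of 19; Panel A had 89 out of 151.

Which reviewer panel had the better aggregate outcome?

Panel A

Basic research: the 2024 panel 56/96 = 58.3%, Panel A 27/56 = 48.2% → the 2024 panel
Translational research: the 2024 panel 68/123 = 55.3%, Panel A 26/60 = 43.3% → the 2024 panel
Infrastructure: the 2024 panel 103/247 = 41.7%, Panel A 6/23 = 26.1% → the 2024 panel
Applied research: the 2024 panel 13/19 = 68.4%, Panel A 89/151 = 58.9% → the 2024 panel
Overall: the 2024 panel 240/485 = 49.5%, Panel A 148/290 = 51.0% → Panel A
(The 2024 panel wins every proposal group but Panel A wins overall — the 2024 panel's proposals skew toward the low-rate infrastructure group.)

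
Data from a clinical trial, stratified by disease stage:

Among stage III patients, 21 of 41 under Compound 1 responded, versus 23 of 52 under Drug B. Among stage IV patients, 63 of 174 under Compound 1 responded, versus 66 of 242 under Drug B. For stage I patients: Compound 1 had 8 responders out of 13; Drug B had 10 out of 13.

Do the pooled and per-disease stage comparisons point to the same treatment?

No

Stage III: Compound 1 21/41 = 51.2%, Drug B 23/52 = 44.2% → Compound 1
Stage IV: Compound 1 63/174 = 36.2%, Drug B 66/242 = 27.3% → Compound 1
Stage I: Compound 1 8/13 = 61.5%, Drug B 10/13 = 76.9% → Drug B
Overall: Compound 1 92/228 = 40.4%, Drug B 99/307 = 32.2% → Compound 1
Neither sweeps: Compound 1 wins 2 of 3 groups, Drug B wins 1. Compound 1 wins overall but not every group — no Simpson reversal.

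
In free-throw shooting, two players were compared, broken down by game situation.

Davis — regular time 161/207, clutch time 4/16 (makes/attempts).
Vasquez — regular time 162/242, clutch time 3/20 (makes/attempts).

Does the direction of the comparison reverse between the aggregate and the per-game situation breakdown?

No

Regular time: Davis 161/207 = 77.8%, Vasquez 162/242 = 66.9% → Davis
Clutch time: Davis 4/16 = 25.0%, Vasquez 3/20 = 15.0% → Davis
Overall: Davis 165/223 = 74.0%, Vasquez 165/262 = 63.0% → Davis
Davis wins overall and in every game group — no reversal.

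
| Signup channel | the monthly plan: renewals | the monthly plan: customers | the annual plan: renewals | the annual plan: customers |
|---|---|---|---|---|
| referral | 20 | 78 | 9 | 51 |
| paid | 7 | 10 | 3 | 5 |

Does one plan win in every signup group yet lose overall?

No

Referral: the monthly plan 20/78 = 25.6%, the annual plan 9/51 = 17.6% → the monthly plan
Paid: the monthly plan 7/10 = 70.0%, the annual plan 3/5 = 60.0% → the monthly plan
Overall: the monthly plan 27/88 = 30.7%, the annual plan 12/56 = 21.4% → the monthly plan
The monthly plan wins overall and in every signup group — no reversal.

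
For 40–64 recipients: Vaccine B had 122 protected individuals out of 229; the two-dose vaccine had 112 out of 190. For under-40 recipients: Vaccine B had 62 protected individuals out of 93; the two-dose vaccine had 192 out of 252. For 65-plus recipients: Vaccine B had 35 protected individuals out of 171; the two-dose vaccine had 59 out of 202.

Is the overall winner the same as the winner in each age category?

40–64: Vaccine B 122/229 = 53.3%, the two-dose vaccine 112/190 = 58.9% → the two-dose vaccine
Under-40: Vaccine B 62/93 = 66.7%, the two-dose vaccine 192/252 = 76.2% → the two-dose vaccine
65-plus: Vaccine B 35/171 = 20.5%, the two-dose vaccine 59/202 = 29.2% → the two-dose vaccine
Overall: Vaccine B 219/493 = 44.4%, the two-dose vaccine 363/644 = 56.4% → the two-dose vaccine
The two-dose vaccine wins overall and in every age group — no reversal.

Yes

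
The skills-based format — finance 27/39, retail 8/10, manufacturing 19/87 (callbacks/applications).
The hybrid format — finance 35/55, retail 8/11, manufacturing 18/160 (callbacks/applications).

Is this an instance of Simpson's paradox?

Finance: the skills-based format 27/39 = 69.2%, the hybrid format 35/55 = 63.6% → the skills-based format
Retail: the skills-based format 8/10 = 80.0%, the hybrid format 8/11 = 72.7% → the skills-based format
Manufacturing: the skills-based format 19/87 = 21.8%, the hybrid format 18/160 = 11.2% → the skills-based format
Overall: the skills-based format 54/136 = 39.7%, the hybrid format 61/226 = 27.0% → the skills-based format
The skills-based format wins overall and in every industry group — no reversal.

No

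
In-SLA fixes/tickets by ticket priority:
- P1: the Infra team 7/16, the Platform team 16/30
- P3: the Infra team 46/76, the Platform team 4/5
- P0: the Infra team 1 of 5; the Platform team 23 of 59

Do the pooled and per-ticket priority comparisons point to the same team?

No

P1: the Infra team 7/16 = 43.8%, the Platform team 16/30 = 53.3% → the Platform team
P3: the Infra team 46/76 = 60.5%, the Platform team 4/5 = 80.0% → the Platform team
P0: the Infra team 1/5 = 20.0%, the Platform team 23/59 = 39.0% → the Platform team
Overall: the Infra team 54/97 = 55.7%, the Platform team 43/94 = 45.7% → the Infra team
The Platform team wins each ticket group but the Infra team wins overall — the comparison reverses. The Platform team's tickets skew toward P0, which has a lower base rate.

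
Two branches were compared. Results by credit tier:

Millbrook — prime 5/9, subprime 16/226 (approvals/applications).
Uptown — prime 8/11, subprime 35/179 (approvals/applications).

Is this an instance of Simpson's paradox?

Prime: Millbrook 5/9 = 55.6%, Uptown 8/11 = 72.7% → Uptown
Subprime: Millbrook 16/226 = 7.1%, Uptown 35/179 = 19.6% → Uptown
Overall: Millbrook 21/235 = 8.9%, Uptown 43/190 = 22.6% → Uptown
Uptown wins overall and in every credit group — no reversal.

No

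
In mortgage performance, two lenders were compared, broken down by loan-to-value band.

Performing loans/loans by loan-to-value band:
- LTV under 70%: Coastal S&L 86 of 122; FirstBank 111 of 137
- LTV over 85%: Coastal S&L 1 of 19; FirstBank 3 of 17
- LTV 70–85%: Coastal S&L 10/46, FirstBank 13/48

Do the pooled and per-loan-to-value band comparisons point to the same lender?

LTV under 70%: Coastal S&L 86/122 = 70.5%, FirstBank 111/137 = 81.0% → FirstBank
LTV over 85%: Coastal S&L 1/19 = 5.3%, FirstBank 3/17 = 17.6% → FirstBank
LTV 70–85%: Coastal S&L 10/46 = 21.7%, FirstBank 13/48 = 27.1% → FirstBank
Overall: Coastal S&L 97/187 = 51.9%, FirstBank 127/202 = 62.9% → FirstBank
FirstBank wins overall and in every loan-to-value group — no reversal.

Yes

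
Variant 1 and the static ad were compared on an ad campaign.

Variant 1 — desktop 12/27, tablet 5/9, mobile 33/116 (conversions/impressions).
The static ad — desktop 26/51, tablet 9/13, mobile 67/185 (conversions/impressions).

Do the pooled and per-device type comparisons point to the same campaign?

Desktop: Variant 1 12/27 = 44.4%, the static ad 26/51 = 51.0% → the static ad
Tablet: Variant 1 5/9 = 55.6%, the static ad 9/13 = 69.2% → the static ad
Mobile: Variant 1 33/116 = 28.4%, the static ad 67/185 = 36.2% → the static ad
Overall: Variant 1 50/152 = 32.9%, the static ad 102/249 = 41.0% → the static ad
The static ad wins overall and in every device group — no reversal.

Yes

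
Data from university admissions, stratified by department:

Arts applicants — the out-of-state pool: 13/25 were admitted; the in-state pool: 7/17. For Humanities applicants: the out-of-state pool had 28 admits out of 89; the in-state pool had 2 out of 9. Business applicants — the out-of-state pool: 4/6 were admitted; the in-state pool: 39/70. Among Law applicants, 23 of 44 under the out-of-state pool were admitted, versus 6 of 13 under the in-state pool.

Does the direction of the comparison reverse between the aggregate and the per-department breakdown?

Yes

Arts: the out-of-state pool 13/25 = 52.0%, the in-state pool 7/17 = 41.2% → the out-of-state pool
Humanities: the out-of-state pool 28/89 = 31.5%, the in-state pool 2/9 = 22.2% → the out-of-state pool
Business: the out-of-state pool 4/6 = 66.7%, the in-state pool 39/70 = 55.7% → the out-of-state pool
Law: the out-of-state pool 23/44 = 52.3%, the in-state pool 6/13 = 46.2% → the out-of-state pool
Overall: the out-of-state pool 68/164 = 41.5%, the in-state pool 54/109 = 49.5% → the in-state pool
The out-of-state pool wins each department group but the in-state pool wins overall — the comparison reverses. The out-of-state pool's applicants skew toward Humanities, which has a lower base rate.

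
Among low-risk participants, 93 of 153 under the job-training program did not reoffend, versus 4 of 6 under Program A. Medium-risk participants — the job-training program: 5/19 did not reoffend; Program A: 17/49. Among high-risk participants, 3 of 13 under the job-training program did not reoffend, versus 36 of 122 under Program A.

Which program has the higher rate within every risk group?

Low-risk: the job-training program 93/153 = 60.8%, Program A 4/6 = 66.7% → Program A
Medium-risk: the job-training program 5/19 = 26.3%, Program A 17/49 = 34.7% → Program A
High-risk: the job-training program 3/13 = 23.1%, Program A 36/122 = 29.5% → Program A
Program A has the higher rate in all 3 groups.

Program A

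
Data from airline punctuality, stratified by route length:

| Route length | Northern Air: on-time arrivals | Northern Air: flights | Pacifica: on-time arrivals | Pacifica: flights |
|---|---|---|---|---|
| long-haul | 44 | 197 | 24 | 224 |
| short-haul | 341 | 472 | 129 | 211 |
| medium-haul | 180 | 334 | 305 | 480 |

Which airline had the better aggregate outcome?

Northern Air

Long-haul: Northern Air 44/197 = 22.3%, Pacifica 24/224 = 10.7% → Northern Air
Short-haul: Northern Air 341/472 = 72.2%, Pacifica 129/211 = 61.1% → Northern Air
Medium-haul: Northern Air 180/334 = 53.9%, Pacifica 305/480 = 63.5% → Pacifica
Overall: Northern Air 565/1003 = 56.3%, Pacifica 458/915 = 50.1% → Northern Air
(Neither sweeps every route group, but Northern Air has the higher pooled rate.)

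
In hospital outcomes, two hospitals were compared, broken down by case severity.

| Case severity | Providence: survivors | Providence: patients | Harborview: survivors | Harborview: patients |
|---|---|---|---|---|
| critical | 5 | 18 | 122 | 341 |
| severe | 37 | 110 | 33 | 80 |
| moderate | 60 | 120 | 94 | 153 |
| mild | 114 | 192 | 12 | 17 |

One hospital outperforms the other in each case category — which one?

Harborview

Critical: Providence 5/18 = 27.8%, Harborview 122/341 = 35.8% → Harborview
Severe: Providence 37/110 = 33.6%, Harborview 33/80 = 41.2% → Harborview
Moderate: Providence 60/120 = 50.0%, Harborview 94/153 = 61.4% → Harborview
Mild: Providence 114/192 = 59.4%, Harborview 12/17 = 70.6% → Harborview
Harborview has the higher rate in all 4 groups.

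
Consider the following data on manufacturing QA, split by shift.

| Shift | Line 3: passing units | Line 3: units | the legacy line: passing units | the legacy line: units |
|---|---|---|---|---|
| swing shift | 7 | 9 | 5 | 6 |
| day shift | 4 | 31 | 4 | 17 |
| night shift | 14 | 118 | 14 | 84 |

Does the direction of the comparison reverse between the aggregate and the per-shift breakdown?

Swing shift: Line 3 7/9 = 77.8%, the legacy line 5/6 = 83.3% → the legacy line
Day shift: Line 3 4/31 = 12.9%, the legacy line 4/17 = 23.5% → the legacy line
Night shift: Line 3 14/118 = 11.9%, the legacy line 14/84 = 16.7% → the legacy line
Overall: Line 3 25/158 = 15.8%, the legacy line 23/107 = 21.5% → the legacy line
The legacy line wins overall and in every shift group — no reversal.

No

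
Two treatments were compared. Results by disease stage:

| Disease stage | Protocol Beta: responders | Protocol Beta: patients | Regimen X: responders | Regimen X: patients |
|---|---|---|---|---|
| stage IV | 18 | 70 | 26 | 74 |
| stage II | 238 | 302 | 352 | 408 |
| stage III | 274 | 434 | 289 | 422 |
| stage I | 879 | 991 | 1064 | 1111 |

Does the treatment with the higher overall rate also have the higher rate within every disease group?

Yes

Stage IV: Protocol Beta 18/70 = 25.7%, Regimen X 26/74 = 35.1% → Regimen X
Stage II: Protocol Beta 238/302 = 78.8%, Regimen X 352/408 = 86.3% → Regimen X
Stage III: Protocol Beta 274/434 = 63.1%, Regimen X 289/422 = 68.5% → Regimen X
Stage I: Protocol Beta 879/991 = 88.7%, Regimen X 1064/1111 = 95.8% → Regimen X
Overall: Protocol Beta 1409/1797 = 78.4%, Regimen X 1731/2015 = 85.9% → Regimen X
Regimen X wins overall and in every disease group — no reversal.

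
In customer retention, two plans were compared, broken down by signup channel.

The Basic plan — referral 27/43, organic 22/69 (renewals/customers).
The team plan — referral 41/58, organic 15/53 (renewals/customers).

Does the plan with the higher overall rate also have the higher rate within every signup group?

Referral: the Basic plan 27/43 = 62.8%, the team plan 41/58 = 70.7% → the team plan
Organic: the Basic plan 22/69 = 31.9%, the team plan 15/53 = 28.3% → the Basic plan
Overall: the Basic plan 49/112 = 43.8%, the team plan 56/111 = 50.5% → the team plan
Neither sweeps: the Basic plan wins 1 of 2 groups, the team plan wins 1. The team plan wins overall but not every group — no Simpson reversal.

No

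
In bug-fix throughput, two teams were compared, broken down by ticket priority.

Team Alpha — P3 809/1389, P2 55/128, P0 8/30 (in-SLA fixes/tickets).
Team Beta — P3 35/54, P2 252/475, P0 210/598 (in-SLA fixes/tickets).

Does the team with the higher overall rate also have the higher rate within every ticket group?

P3: Team Alpha 809/1389 = 58.2%, Team Beta 35/54 = 64.8% → Team Beta
P2: Team Alpha 55/128 = 43.0%, Team Beta 252/475 = 53.1% → Team Beta
P0: Team Alpha 8/30 = 26.7%, Team Beta 210/598 = 35.1% → Team Beta
Overall: Team Alpha 872/1547 = 56.4%, Team Beta 497/1127 = 44.1% → Team Alpha
Team Beta wins each ticket group but Team Alpha wins overall — the comparison reverses. Team Beta's tickets skew toward P0, which has a lower base rate.

No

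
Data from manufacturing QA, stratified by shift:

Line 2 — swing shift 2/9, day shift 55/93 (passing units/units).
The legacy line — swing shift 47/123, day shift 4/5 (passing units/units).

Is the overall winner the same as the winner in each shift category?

No

Swing shift: Line 2 2/9 = 22.2%, the legacy line 47/123 = 38.2% → the legacy line
Day shift: Line 2 55/93 = 59.1%, the legacy line 4/5 = 80.0% → the legacy line
Overall: Line 2 57/102 = 55.9%, the legacy line 51/128 = 39.8% → Line 2
The legacy line wins each shift group but Line 2 wins overall — the comparison reverses. The legacy line's units skew toward swing shift, which has a lower base rate.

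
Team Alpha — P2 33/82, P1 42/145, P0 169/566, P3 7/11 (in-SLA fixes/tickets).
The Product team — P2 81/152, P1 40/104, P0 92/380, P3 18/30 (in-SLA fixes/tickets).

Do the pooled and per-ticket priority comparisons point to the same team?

P2: Team Alpha 33/82 = 40.2%, the Product team 81/152 = 53.3% → the Product team
P1: Team Alpha 42/145 = 29.0%, the Product team 40/104 = 38.5% → the Product team
P0: Team Alpha 169/566 = 29.9%, the Product team 92/380 = 24.2% → Team Alpha
P3: Team Alpha 7/11 = 63.6%, the Product team 18/30 = 60.0% → Team Alpha
Overall: Team Alpha 251/804 = 31.2%, the Product team 231/666 = 34.7% → the Product team
Neither sweeps: Team Alpha wins 2 of 4 groups, the Product team wins 2. The Product team wins overall but not every group — no Simpson reversal.

No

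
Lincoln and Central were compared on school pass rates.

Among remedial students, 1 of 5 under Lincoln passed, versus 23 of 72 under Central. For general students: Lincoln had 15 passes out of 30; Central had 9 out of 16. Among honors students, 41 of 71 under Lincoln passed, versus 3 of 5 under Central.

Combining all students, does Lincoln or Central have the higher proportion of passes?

Lincoln

Remedial: Lincoln 1/5 = 20.0%, Central 23/72 = 31.9% → Central
General: Lincoln 15/30 = 50.0%, Central 9/16 = 56.2% → Central
Honors: Lincoln 41/71 = 57.7%, Central 3/5 = 60.0% → Central
Overall: Lincoln 57/106 = 53.8%, Central 35/93 = 37.6% → Lincoln
(Central wins every student group but Lincoln wins overall — Central's students skew toward the low-rate remedial group.)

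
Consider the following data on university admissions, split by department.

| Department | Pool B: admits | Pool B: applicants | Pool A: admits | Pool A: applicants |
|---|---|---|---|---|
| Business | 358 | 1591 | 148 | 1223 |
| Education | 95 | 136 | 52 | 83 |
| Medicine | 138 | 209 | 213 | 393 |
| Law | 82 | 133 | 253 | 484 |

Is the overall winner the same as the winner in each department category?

Business: Pool B 358/1591 = 22.5%, Pool A 148/1223 = 12.1% → Pool B
Education: Pool B 95/136 = 69.9%, Pool A 52/83 = 62.7% → Pool B
Medicine: Pool B 138/209 = 66.0%, Pool A 213/393 = 54.2% → Pool B
Law: Pool B 82/133 = 61.7%, Pool A 253/484 = 52.3% → Pool B
Overall: Pool B 673/2069 = 32.5%, Pool A 666/2183 = 30.5% → Pool B
Pool B wins overall and in every department group — no reversal.

Yes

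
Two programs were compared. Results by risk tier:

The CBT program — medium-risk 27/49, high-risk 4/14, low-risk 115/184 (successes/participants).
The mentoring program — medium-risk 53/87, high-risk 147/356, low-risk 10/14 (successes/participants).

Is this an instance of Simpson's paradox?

Medium-risk: the CBT program 27/49 = 55.1%, the mentoring program 53/87 = 60.9% → the mentoring program
High-risk: the CBT program 4/14 = 28.6%, the mentoring program 147/356 = 41.3% → the mentoring program
Low-risk: the CBT program 115/184 = 62.5%, the mentoring program 10/14 = 71.4% → the mentoring program
Overall: the CBT program 146/247 = 59.1%, the mentoring program 210/457 = 46.0% → the CBT program
The mentoring program wins each risk group but the CBT program wins overall — the comparison reverses. The mentoring program's participants skew toward high-risk, which has a lower base rate.

Yes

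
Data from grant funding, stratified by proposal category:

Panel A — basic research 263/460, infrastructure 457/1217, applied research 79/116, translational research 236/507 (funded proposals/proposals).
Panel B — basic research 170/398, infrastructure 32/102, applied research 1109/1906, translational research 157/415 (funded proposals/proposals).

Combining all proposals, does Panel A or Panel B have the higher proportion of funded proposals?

Panel B

Basic research: Panel A 263/460 = 57.2%, Panel B 170/398 = 42.7% → Panel A
Infrastructure: Panel A 457/1217 = 37.6%, Panel B 32/102 = 31.4% → Panel A
Applied research: Panel A 79/116 = 68.1%, Panel B 1109/1906 = 58.2% → Panel A
Translational research: Panel A 236/507 = 46.5%, Panel B 157/415 = 37.8% → Panel A
Overall: Panel A 1035/2300 = 45.0%, Panel B 1468/2821 = 52.0% → Panel B
(Panel A wins every proposal group but Panel B wins overall — Panel A's proposals skew toward the low-rate infrastructure group.)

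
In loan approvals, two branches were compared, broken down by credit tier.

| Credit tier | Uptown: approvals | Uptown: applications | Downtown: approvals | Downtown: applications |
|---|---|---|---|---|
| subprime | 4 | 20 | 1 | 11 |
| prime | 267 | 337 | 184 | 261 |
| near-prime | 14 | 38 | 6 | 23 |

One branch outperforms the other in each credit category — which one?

Uptown

Subprime: Uptown 4/20 = 20.0%, Downtown 1/11 = 9.1% → Uptown
Prime: Uptown 267/337 = 79.2%, Downtown 184/261 = 70.5% → Uptown
Near-prime: Uptown 14/38 = 36.8%, Downtown 6/23 = 26.1% → Uptown
Uptown has the higher rate in all 3 groups.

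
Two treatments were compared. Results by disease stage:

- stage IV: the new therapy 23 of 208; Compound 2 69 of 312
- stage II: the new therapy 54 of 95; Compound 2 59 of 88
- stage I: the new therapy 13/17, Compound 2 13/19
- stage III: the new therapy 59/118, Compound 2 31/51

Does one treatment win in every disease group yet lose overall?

No

Stage IV: the new therapy 23/208 = 11.1%, Compound 2 69/312 = 22.1% → Compound 2
Stage II: the new therapy 54/95 = 56.8%, Compound 2 59/88 = 67.0% → Compound 2
Stage I: the new therapy 13/17 = 76.5%, Compound 2 13/19 = 68.4% → the new therapy
Stage III: the new therapy 59/118 = 50.0%, Compound 2 31/51 = 60.8% → Compound 2
Overall: the new therapy 149/438 = 34.0%, Compound 2 172/470 = 36.6% → Compound 2
Neither sweeps: the new therapy wins 1 of 4 groups, Compound 2 wins 3. Compound 2 wins overall but not every group — no Simpson reversal.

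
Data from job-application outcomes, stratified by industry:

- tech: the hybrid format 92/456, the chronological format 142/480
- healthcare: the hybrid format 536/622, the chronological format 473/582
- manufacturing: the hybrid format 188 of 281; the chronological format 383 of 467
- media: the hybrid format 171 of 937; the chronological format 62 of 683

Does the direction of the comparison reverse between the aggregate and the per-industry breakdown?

No

Tech: the hybrid format 92/456 = 20.2%, the chronological format 142/480 = 29.6% → the chronological format
Healthcare: the hybrid format 536/622 = 86.2%, the chronological format 473/582 = 81.3% → the hybrid format
Manufacturing: the hybrid format 188/281 = 66.9%, the chronological format 383/467 = 82.0% → the chronological format
Media: the hybrid format 171/937 = 18.2%, the chronological format 62/683 = 9.1% → the hybrid format
Overall: the hybrid format 987/2296 = 43.0%, the chronological format 1060/2212 = 47.9% → the chronological format
Neither sweeps: the hybrid format wins 2 of 4 groups, the chronological format wins 2. The chronological format wins overall but not every group — no Simpson reversal.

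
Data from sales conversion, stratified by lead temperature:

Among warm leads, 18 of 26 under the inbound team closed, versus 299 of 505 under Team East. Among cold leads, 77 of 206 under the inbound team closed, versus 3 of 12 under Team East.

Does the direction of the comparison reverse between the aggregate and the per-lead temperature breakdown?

Warm: the inbound team 18/26 = 69.2%, Team East 299/505 = 59.2% → the inbound team
Cold: the inbound team 77/206 = 37.4%, Team East 3/12 = 25.0% → the inbound team
Overall: the inbound team 95/232 = 40.9%, Team East 302/517 = 58.4% → Team East
The inbound team wins each lead group but Team East wins overall — the comparison reverses. The inbound team's leads skew toward cold, which has a lower base rate.

Yes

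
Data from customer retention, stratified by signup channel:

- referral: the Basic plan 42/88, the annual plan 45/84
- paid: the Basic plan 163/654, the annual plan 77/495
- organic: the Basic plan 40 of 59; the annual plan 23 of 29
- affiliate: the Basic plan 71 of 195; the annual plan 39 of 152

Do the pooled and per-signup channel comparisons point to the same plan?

No

Referral: the Basic plan 42/88 = 47.7%, the annual plan 45/84 = 53.6% → the annual plan
Paid: the Basic plan 163/654 = 24.9%, the annual plan 77/495 = 15.6% → the Basic plan
Organic: the Basic plan 40/59 = 67.8%, the annual plan 23/29 = 79.3% → the annual plan
Affiliate: the Basic plan 71/195 = 36.4%, the annual plan 39/152 = 25.7% → the Basic plan
Overall: the Basic plan 316/996 = 31.7%, the annual plan 184/760 = 24.2% → the Basic plan
Neither sweeps: the Basic plan wins 2 of 4 groups, the annual plan wins 2. The Basic plan wins overall but not every group — no Simpson reversal.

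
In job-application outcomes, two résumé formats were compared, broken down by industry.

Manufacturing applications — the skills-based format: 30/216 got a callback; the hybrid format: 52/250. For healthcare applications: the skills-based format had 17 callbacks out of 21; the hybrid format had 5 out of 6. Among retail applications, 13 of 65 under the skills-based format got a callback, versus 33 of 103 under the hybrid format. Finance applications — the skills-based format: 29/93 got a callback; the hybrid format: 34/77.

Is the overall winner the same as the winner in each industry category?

Yes

Manufacturing: the skills-based format 30/216 = 13.9%, the hybrid format 52/250 = 20.8% → the hybrid format
Healthcare: the skills-based format 17/21 = 81.0%, the hybrid format 5/6 = 83.3% → the hybrid format
Retail: the skills-based format 13/65 = 20.0%, the hybrid format 33/103 = 32.0% → the hybrid format
Finance: the skills-based format 29/93 = 31.2%, the hybrid format 34/77 = 44.2% → the hybrid format
Overall: the skills-based format 89/395 = 22.5%, the hybrid format 124/436 = 28.4% → the hybrid format
The hybrid format wins overall and in every industry group — no reversal.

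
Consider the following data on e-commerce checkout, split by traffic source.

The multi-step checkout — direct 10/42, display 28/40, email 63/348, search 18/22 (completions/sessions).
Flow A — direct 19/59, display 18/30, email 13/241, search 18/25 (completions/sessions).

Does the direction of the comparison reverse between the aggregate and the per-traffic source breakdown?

Direct: the multi-step checkout 10/42 = 23.8%, Flow A 19/59 = 32.2% → Flow A
Display: the multi-step checkout 28/40 = 70.0%, Flow A 18/30 = 60.0% → the multi-step checkout
Email: the multi-step checkout 63/348 = 18.1%, Flow A 13/241 = 5.4% → the multi-step checkout
Search: the multi-step checkout 18/22 = 81.8%, Flow A 18/25 = 72.0% → the multi-step checkout
Overall: the multi-step checkout 119/452 = 26.3%, Flow A 68/355 = 19.2% → the multi-step checkout
Neither sweeps: the multi-step checkout wins 3 of 4 groups, Flow A wins 1. The multi-step checkout wins overall but not every group — no Simpson reversal.

No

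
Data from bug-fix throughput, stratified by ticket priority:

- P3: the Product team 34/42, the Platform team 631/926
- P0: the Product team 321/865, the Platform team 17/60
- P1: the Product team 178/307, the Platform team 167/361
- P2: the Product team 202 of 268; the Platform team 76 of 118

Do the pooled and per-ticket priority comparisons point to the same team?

No

P3: the Product team 34/42 = 81.0%, the Platform team 631/926 = 68.1% → the Product team
P0: the Product team 321/865 = 37.1%, the Platform team 17/60 = 28.3% → the Product team
P1: the Product team 178/307 = 58.0%, the Platform team 167/361 = 46.3% → the Product team
P2: the Product team 202/268 = 75.4%, the Platform team 76/118 = 64.4% → the Product team
Overall: the Product team 735/1482 = 49.6%, the Platform team 891/1465 = 60.8% → the Platform team
The Product team wins each ticket group but the Platform team wins overall — the comparison reverses. The Product team's tickets skew toward P0, which has a lower base rate.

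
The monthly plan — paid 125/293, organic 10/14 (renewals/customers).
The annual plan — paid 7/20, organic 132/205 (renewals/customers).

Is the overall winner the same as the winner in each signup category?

Paid: the monthly plan 125/293 = 42.7%, the annual plan 7/20 = 35.0% → the monthly plan
Organic: the monthly plan 10/14 = 71.4%, the annual plan 132/205 = 64.4% → the monthly plan
Overall: the monthly plan 135/307 = 44.0%, the annual plan 139/225 = 61.8% → the annual plan
The monthly plan wins each signup group but the annual plan wins overall — the comparison reverses. The monthly plan's customers skew toward paid, which has a lower base rate.

No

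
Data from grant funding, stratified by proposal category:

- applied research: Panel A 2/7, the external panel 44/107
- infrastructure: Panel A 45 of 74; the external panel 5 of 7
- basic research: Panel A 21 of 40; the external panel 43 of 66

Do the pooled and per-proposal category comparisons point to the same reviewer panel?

No

Applied research: Panel A 2/7 = 28.6%, the external panel 44/107 = 41.1% → the external panel
Infrastructure: Panel A 45/74 = 60.8%, the external panel 5/7 = 71.4% → the external panel
Basic research: Panel A 21/40 = 52.5%, the external panel 43/66 = 65.2% → the external panel
Overall: Panel A 68/121 = 56.2%, the external panel 92/180 = 51.1% → Panel A
The external panel wins each proposal group but Panel A wins overall — the comparison reverses. The external panel's proposals skew toward applied research, which has a lower base rate.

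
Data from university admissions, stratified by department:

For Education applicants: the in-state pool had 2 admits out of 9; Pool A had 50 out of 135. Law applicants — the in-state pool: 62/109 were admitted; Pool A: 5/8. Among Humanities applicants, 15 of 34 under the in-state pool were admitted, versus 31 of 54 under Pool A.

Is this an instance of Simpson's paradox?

Education: the in-state pool 2/9 = 22.2%, Pool A 50/135 = 37.0% → Pool A
Law: the in-state pool 62/109 = 56.9%, Pool A 5/8 = 62.5% → Pool A
Humanities: the in-state pool 15/34 = 44.1%, Pool A 31/54 = 57.4% → Pool A
Overall: the in-state pool 79/152 = 52.0%, Pool A 86/197 = 43.7% → the in-state pool
Pool A wins each department group but the in-state pool wins overall — the comparison reverses. Pool A's applicants skew toward Education, which has a lower base rate.

Yes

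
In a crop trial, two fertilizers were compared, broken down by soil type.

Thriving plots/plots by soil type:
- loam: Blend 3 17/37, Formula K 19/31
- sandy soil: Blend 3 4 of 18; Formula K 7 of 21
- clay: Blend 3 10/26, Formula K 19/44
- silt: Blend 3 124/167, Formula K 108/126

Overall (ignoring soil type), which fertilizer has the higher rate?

Formula K

Loam: Blend 3 17/37 = 45.9%, Formula K 19/31 = 61.3% → Formula K
Sandy soil: Blend 3 4/18 = 22.2%, Formula K 7/21 = 33.3% → Formula K
Clay: Blend 3 10/26 = 38.5%, Formula K 19/44 = 43.2% → Formula K
Silt: Blend 3 124/167 = 74.3%, Formula K 108/126 = 85.7% → Formula K
Overall: Blend 3 155/248 = 62.5%, Formula K 153/222 = 68.9% → Formula K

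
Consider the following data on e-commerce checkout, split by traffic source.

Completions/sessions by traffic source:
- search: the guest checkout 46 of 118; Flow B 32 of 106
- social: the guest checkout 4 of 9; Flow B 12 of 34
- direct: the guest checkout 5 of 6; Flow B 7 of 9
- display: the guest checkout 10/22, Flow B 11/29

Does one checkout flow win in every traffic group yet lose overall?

No

Search: the guest checkout 46/118 = 39.0%, Flow B 32/106 = 30.2% → the guest checkout
Social: the guest checkout 4/9 = 44.4%, Flow B 12/34 = 35.3% → the guest checkout
Direct: the guest checkout 5/6 = 83.3%, Flow B 7/9 = 77.8% → the guest checkout
Display: the guest checkout 10/22 = 45.5%, Flow B 11/29 = 37.9% → the guest checkout
Overall: the guest checkout 65/155 = 41.9%, Flow B 62/178 = 34.8% → the guest checkout
The guest checkout wins overall and in every traffic group — no reversal.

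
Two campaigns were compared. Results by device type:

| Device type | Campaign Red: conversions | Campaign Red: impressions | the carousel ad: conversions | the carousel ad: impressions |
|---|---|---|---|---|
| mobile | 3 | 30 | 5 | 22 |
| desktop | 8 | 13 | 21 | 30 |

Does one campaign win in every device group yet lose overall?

Mobile: Campaign Red 3/30 = 10.0%, the carousel ad 5/22 = 22.7% → the carousel ad
Desktop: Campaign Red 8/13 = 61.5%, the carousel ad 21/30 = 70.0% → the carousel ad
Overall: Campaign Red 11/43 = 25.6%, the carousel ad 26/52 = 50.0% → the carousel ad
The carousel ad wins overall and in every device group — no reversal.

No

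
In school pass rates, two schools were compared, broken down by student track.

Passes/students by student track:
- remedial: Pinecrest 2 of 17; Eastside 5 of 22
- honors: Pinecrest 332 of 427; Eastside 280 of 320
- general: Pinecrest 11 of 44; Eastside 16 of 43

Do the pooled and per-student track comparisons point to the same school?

Yes

Remedial: Pinecrest 2/17 = 11.8%, Eastside 5/22 = 22.7% → Eastside
Honors: Pinecrest 332/427 = 77.8%, Eastside 280/320 = 87.5% → Eastside
General: Pinecrest 11/44 = 25.0%, Eastside 16/43 = 37.2% → Eastside
Overall: Pinecrest 345/488 = 70.7%, Eastside 301/385 = 78.2% → Eastside
Eastside wins overall and in every student group — no reversal.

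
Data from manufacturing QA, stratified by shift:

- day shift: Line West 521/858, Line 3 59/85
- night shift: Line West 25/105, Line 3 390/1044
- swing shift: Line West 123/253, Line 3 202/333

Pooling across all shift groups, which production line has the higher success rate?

Day shift: Line West 521/858 = 60.7%, Line 3 59/85 = 69.4% → Line 3
Night shift: Line West 25/105 = 23.8%, Line 3 390/1044 = 37.4% → Line 3
Swing shift: Line West 123/253 = 48.6%, Line 3 202/333 = 60.7% → Line 3
Overall: Line West 669/1216 = 55.0%, Line 3 651/1462 = 44.5% → Line West
(Line 3 wins every shift group but Line West wins overall — Line 3's units skew toward the low-rate night shift group.)

Line West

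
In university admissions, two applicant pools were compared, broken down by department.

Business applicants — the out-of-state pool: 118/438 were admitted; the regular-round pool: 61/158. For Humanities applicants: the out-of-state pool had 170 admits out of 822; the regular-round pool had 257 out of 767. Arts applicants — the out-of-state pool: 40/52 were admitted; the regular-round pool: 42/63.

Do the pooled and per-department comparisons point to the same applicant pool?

No

Business: the out-of-state pool 118/438 = 26.9%, the regular-round pool 61/158 = 38.6% → the regular-round pool
Humanities: the out-of-state pool 170/822 = 20.7%, the regular-round pool 257/767 = 33.5% → the regular-round pool
Arts: the out-of-state pool 40/52 = 76.9%, the regular-round pool 42/63 = 66.7% → the out-of-state pool
Overall: the out-of-state pool 328/1312 = 25.0%, the regular-round pool 360/988 = 36.4% → the regular-round pool
Neither sweeps: the out-of-state pool wins 1 of 3 groups, the regular-round pool wins 2. The regular-round pool wins overall but not every group — no Simpson reversal.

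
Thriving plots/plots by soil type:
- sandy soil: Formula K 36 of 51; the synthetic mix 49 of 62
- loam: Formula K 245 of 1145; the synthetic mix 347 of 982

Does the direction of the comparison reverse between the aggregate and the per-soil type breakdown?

No

Sandy soil: Formula K 36/51 = 70.6%, the synthetic mix 49/62 = 79.0% → the synthetic mix
Loam: Formula K 245/1145 = 21.4%, the synthetic mix 347/982 = 35.3% → the synthetic mix
Overall: Formula K 281/1196 = 23.5%, the synthetic mix 396/1044 = 37.9% → the synthetic mix
The synthetic mix wins overall and in every soil group — no reversal.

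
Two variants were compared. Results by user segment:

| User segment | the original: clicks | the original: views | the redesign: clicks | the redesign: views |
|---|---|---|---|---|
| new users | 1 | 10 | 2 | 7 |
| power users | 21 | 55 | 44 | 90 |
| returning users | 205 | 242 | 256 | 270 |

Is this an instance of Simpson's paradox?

New users: the original 1/10 = 10.0%, the redesign 2/7 = 28.6% → the redesign
Power users: the original 21/55 = 38.2%, the redesign 44/90 = 48.9% → the redesign
Returning users: the original 205/242 = 84.7%, the redesign 256/270 = 94.8% → the redesign
Overall: the original 227/307 = 73.9%, the redesign 302/367 = 82.3% → the redesign
The redesign wins overall and in every user group — no reversal.

No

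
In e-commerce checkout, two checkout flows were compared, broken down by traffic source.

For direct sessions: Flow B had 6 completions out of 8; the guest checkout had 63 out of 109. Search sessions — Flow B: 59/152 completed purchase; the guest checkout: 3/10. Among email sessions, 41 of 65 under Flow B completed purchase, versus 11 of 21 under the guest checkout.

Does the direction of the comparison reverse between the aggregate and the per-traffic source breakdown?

Yes

Direct: Flow B 6/8 = 75.0%, the guest checkout 63/109 = 57.8% → Flow B
Search: Flow B 59/152 = 38.8%, the guest checkout 3/10 = 30.0% → Flow B
Email: Flow B 41/65 = 63.1%, the guest checkout 11/21 = 52.4% → Flow B
Overall: Flow B 106/225 = 47.1%, the guest checkout 77/140 = 55.0% → the guest checkout
Flow B wins each traffic group but the guest checkout wins overall — the comparison reverses. Flow B's sessions skew toward search, which has a lower base rate.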